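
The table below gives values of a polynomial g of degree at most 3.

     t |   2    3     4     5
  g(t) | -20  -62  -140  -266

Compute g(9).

Write g(t) = at^3 + bt^2 + ct + d. Substituting each data point gives a linear system:
  8a + 4b + 2c + d = -20
  27a + 9b + 3c + d = -62
  64a + 16b + 4c + d = -140
  125a + 25b + 5c + d = -266
Solving the system yields a = -2, b = 0, c = -4, d = 4.
So g(t) = -2t^3 - 4t + 4.
Then g(9) = -1490.

-1490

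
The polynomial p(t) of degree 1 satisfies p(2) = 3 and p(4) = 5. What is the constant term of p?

Write p(t) = at + b. Substituting each data point gives a linear system:
  2a + b = 3
  4a + b = 5
Solving the system yields a = 1, b = 1.
So p(t) = t + 1.
The constant term is 1.

1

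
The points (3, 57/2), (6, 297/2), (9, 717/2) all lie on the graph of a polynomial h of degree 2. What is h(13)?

1557/2

Using the Lagrange interpolation formula with nodes 3, 6, 9:
  L_0(x) = (x - 6)(x - 9) / 18
  L_1(x) = (x - 3)(x - 9) / -9
  L_2(x) = (x - 3)(x - 6) / 18
Then h(x) = 57/2·L_0(x) + 297/2·L_1(x) + 717/2·L_2(x).
Expanding and collecting terms gives h(x) = 5x^2 - 5x - 3/2.
Evaluating at x = 13: h(13) = 1557/2.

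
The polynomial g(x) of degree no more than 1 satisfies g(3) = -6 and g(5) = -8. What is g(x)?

Write g(x) = ax + b. Substituting each data point gives a linear system:
  3a + b = -6
  5a + b = -8
Solving the system yields a = -1, b = -3.
So g(x) = -x - 3.
Check: g(5) = -8. ✓

g(x) = -x - 3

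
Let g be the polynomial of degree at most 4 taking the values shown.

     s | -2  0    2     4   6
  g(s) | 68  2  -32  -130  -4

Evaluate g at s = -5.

1382

Using the Lagrange interpolation formula with nodes -2, 0, 2, 4, 6:
  L_0(s) = s(s - 2)(s - 4)(s - 6) / 384
  L_1(s) = (s + 2)(s - 2)(s - 4)(s - 6) / -96
  L_2(s) = (s + 2)s(s - 4)(s - 6) / 64
  L_3(s) = (s + 2)s(s - 2)(s - 6) / -96
  L_4(s) = (s + 2)s(s - 2)(s - 4) / 384
Then g(s) = 68·L_0(s) + 2·L_1(s) - 32·L_2(s) - 130·L_3(s) - 4·L_4(s).
Expanding and collecting terms gives g(s) = s^4 - 6s^3 - s + 2.
Evaluating at s = -5: g(-5) = 1382.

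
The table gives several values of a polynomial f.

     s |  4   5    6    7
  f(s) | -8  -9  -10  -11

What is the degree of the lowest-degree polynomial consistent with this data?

Forward differences of the values at s = 4, 5, 6, 7:
  f  : -8  -9  -10  -11
  Δ  : -1  -1  -1
  Δ^2: 0  0
  Δ^3: 0
The first differences are constant (-1) and nonzero, while all higher differences vanish, so the minimal degree is 1.

1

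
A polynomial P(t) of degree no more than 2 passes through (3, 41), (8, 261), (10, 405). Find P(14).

789

Write P(t) = at^2 + bt + c. Substituting each data point gives a linear system:
  9a + 3b + c = 41
  64a + 8b + c = 261
  100a + 10b + c = 405
Solving the system yields a = 4, b = 0, c = 5.
So P(t) = 4t^2 + 5.
Then P(14) = 789.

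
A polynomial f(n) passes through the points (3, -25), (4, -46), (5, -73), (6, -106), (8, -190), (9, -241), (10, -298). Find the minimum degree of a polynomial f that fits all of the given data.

Divided differences on the nodes 3, 4, 5, 6, 8, 9, 10:
  order 0: -25  -46  -73  -106  -190  -241  -298
  order 1: -21  -27  -33  -42  -51  -57
  order 2: -3  -3  -3  -3  -3
  order 3: 0  0  0  0
  order 4: 0  0  0
  order 5: 0  0
  order 6: 0
The order-2 divided differences are all -3 (nonzero) and every higher order vanishes, so the data lies on a polynomial of degree exactly 2.

2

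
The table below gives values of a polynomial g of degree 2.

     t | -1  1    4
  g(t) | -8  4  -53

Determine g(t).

Write g(t) = at^2 + bt + c. Substituting each data point gives a linear system:
  a - b + c = -8
  a + b + c = 4
  16a + 4b + c = -53
Solving the system yields a = -5, b = 6, c = 3.
So g(t) = -5t^2 + 6t + 3.
Check: g(-1) = -8. ✓

g(t) = -5t^2 + 6t + 3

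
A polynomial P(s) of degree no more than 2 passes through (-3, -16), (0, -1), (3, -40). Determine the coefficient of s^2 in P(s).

Write P(s) = as^2 + bs + c. Substituting each data point gives a linear system:
  9a - 3b + c = -16
  c = -1
  9a + 3b + c = -40
Solving the system yields a = -3, b = -4, c = -1.
So P(s) = -3s² - 4s - 1.
The leading coefficient is -3.

-3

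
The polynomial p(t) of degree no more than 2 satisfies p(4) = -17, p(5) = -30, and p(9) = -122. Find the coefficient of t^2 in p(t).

-2

Write p(t) = at^2 + bt + c. Substituting each data point gives a linear system:
  16a + 4b + c = -17
  25a + 5b + c = -30
  81a + 9b + c = -122
Solving the system yields a = -2, b = 5, c = -5.
So p(t) = -2t^2 + 5t - 5.
The leading coefficient is -2.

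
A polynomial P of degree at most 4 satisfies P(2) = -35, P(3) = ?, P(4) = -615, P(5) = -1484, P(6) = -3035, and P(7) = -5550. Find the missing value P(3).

-194

On equispaced nodes a degree-4 polynomial has vanishing fifth forward difference, so
  - P(2) + 5·P(3) - 10·P(4) + 10·P(5) - 5·P(6) + P(7) = 0.
Substituting the known values and solving for P(3):
  5·P(3) = -970
  P(3) = -194.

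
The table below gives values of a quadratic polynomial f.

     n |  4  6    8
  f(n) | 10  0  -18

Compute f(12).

Write f(n) = an^2 + bn + c. Substituting each data point gives a linear system:
  16a + 4b + c = 10
  36a + 6b + c = 0
  64a + 8b + c = -18
Solving the system yields a = -1, b = 5, c = 6.
So f(n) = -n² + 5n + 6.
Then f(12) = -78.

-78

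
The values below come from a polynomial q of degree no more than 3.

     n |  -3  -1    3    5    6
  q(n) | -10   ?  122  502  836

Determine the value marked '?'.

The 4 known points determine the degree-3 polynomial uniquely.
Write q(n) = an^3 + bn^2 + cn + d. Substituting each data point gives a linear system:
  -27a + 9b - 3c + d = -10
  27a + 9b + 3c + d = 122
  125a + 25b + 5c + d = 502
  216a + 36b + 6c + d = 836
Solving the system yields a = 3, b = 6, c = -5, d = 2.
So q(n) = 3n³ + 6n² - 5n + 2.
Then q(-1) = 10.

10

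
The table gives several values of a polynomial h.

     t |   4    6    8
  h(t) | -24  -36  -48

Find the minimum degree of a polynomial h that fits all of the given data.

Forward differences of the values at t = 4, 6, 8:
  h  : -24  -36  -48
  Δ  : -12  -12
  Δ^2: 0
The first differences are constant (-12) and nonzero, while all higher differences vanish, so the minimal degree is 1.

1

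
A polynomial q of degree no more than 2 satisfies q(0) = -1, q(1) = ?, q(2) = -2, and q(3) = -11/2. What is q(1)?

The 3 known points determine the degree-2 polynomial uniquely.
Write q(x) = ax^2 + bx + c. Substituting each data point gives a linear system:
  c = -1
  4a + 2b + c = -2
  9a + 3b + c = -11/2
Solving the system yields a = -1, b = 3/2, c = -1.
So q(x) = -x^2 + (3/2)x - 1.
Then q(1) = -1/2.

-1/2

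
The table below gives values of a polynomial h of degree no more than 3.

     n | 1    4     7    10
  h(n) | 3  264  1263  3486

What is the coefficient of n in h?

Write h(n) = an^3 + bn^2 + cn + d. Substituting each data point gives a linear system:
  a + b + c + d = 3
  64a + 16b + 4c + d = 264
  343a + 49b + 7c + d = 1263
  1000a + 100b + 10c + d = 3486
Solving the system yields a = 3, b = 5, c = -1, d = -4.
So h(n) = 3n^3 + 5n^2 - n - 4.
The coefficient of n is -1.

-1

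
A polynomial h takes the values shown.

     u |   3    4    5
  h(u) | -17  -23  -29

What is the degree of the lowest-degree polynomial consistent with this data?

1

Forward differences of the values at u = 3, 4, 5:
  h  : -17  -23  -29
  Δ  : -6  -6
  Δ^2: 0
The first differences are constant (-6) and nonzero, while all higher differences vanish, so the minimal degree is 1.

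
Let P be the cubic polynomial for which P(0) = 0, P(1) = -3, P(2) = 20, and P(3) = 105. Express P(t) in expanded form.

Write P(t) = at^3 + bt^2 + ct + d. Substituting each data point gives a linear system:
  d = 0
  a + b + c + d = -3
  8a + 4b + 2c + d = 20
  27a + 9b + 3c + d = 105
Solving the system yields a = 6, b = -5, c = -4, d = 0.
So P(t) = 6t³ - 5t² - 4t.
Check: P(0) = 0. ✓

P(t) = 6t^3 - 5t^2 - 4t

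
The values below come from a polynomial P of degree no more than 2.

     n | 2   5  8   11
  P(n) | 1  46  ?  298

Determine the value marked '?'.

The 3 known points determine the degree-2 polynomial uniquely.
Write P(n) = an^2 + bn + c. Substituting each data point gives a linear system:
  4a + 2b + c = 1
  25a + 5b + c = 46
  121a + 11b + c = 298
Solving the system yields a = 3, b = -6, c = 1.
So P(n) = 3n² - 6n + 1.
Then P(8) = 145.

145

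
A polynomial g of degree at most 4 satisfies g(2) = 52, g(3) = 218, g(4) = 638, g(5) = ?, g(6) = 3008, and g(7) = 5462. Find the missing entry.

1492

The 5 known points determine the degree-4 polynomial uniquely.
Write g(t) = at^4 + bt^3 + ct^2 + dt + e. Substituting each data point gives a linear system:
  16a + 8b + 4c + 2d + e = 52
  81a + 27b + 9c + 3d + e = 218
  256a + 64b + 16c + 4d + e = 638
  1296a + 216b + 36c + 6d + e = 3008
  2401a + 343b + 49c + 7d + e = 5462
Solving the system yields a = 2, b = 2, c = -1, d = 3, e = 2.
So g(t) = 2t⁴ + 2t³ - t² + 3t + 2.
Then g(5) = 1492.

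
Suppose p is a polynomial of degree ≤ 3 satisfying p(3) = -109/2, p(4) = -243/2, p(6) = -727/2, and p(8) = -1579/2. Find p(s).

Using the Lagrange interpolation formula with nodes 3, 4, 6, 8:
  L_0(s) = (s - 4)(s - 6)(s - 8) / -15
  L_1(s) = (s - 3)(s - 6)(s - 8) / 8
  L_2(s) = (s - 3)(s - 4)(s - 8) / -12
  L_3(s) = (s - 3)(s - 4)(s - 6) / 40
Then p(s) = -109/2·L_0(s) - 243/2·L_1(s) - 727/2·L_2(s) - 1579/2·L_3(s).
Expanding and collecting terms gives p(s) = -s^3 - 5s^2 + 5s + 5/2.
Check: p(8) = -1579/2. ✓

p(s) = -s^3 - 5s^2 + 5s + 5/2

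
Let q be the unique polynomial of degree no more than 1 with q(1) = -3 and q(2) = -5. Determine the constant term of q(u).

-1

Write q(u) = au + b. Substituting each data point gives a linear system:
  a + b = -3
  2a + b = -5
Solving the system yields a = -2, b = -1.
So q(u) = -2u - 1.
The constant term is -1.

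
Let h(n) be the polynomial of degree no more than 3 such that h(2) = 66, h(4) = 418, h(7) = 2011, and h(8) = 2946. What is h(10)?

5602

Using the Lagrange interpolation formula with nodes 2, 4, 7, 8:
  L_0(n) = (n - 4)(n - 7)(n - 8) / -60
  L_1(n) = (n - 2)(n - 7)(n - 8) / 24
  L_2(n) = (n - 2)(n - 4)(n - 8) / -15
  L_3(n) = (n - 2)(n - 4)(n - 7) / 24
Then h(n) = 66·L_0(n) + 418·L_1(n) + 2011·L_2(n) + 2946·L_3(n).
Expanding and collecting terms gives h(n) = 5n^3 + 6n^2 + 2.
Evaluating at n = 10: h(10) = 5602.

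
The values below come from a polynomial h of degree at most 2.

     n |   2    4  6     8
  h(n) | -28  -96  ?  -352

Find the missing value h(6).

-204

On equispaced nodes a degree-2 polynomial has vanishing third forward difference, so
  - h(2) + 3·h(4) - 3·h(6) + h(8) = 0.
Substituting the known values and solving for h(6):
  -3·h(6) = 612
  h(6) = -204.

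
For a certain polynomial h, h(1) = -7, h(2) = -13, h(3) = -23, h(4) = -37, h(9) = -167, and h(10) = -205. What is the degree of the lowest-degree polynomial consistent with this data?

2

Divided differences on the nodes 1, 2, 3, 4, 9, 10:
  order 0: -7  -13  -23  -37  -167  -205
  order 1: -6  -10  -14  -26  -38
  order 2: -2  -2  -2  -2
  order 3: 0  0  0
  order 4: 0  0
  order 5: 0
The order-2 divided differences are all -2 (nonzero) and every higher order vanishes, so the data lies on a polynomial of degree exactly 2.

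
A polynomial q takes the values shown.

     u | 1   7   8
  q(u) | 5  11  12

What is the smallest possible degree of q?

Divided differences on the nodes 1, 7, 8:
  order 0: 5  11  12
  order 1: 1  1
  order 2: 0
The order-1 divided differences are all 1 (nonzero) and every higher order vanishes, so the data lies on a polynomial of degree exactly 1.

1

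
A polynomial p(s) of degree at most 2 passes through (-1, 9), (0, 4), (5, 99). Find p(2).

Using the Lagrange interpolation formula with nodes -1, 0, 5:
  L_0(s) = s(s - 5) / 6
  L_1(s) = (s + 1)(s - 5) / -5
  L_2(s) = (s + 1)s / 30
Then p(s) = 9·L_0(s) + 4·L_1(s) + 99·L_2(s).
Expanding and collecting terms gives p(s) = 4s^2 - s + 4.
Evaluating at s = 2: p(2) = 18.

18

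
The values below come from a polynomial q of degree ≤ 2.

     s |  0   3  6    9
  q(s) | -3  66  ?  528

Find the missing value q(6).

243

The 3 known points determine the degree-2 polynomial uniquely.
Write q(s) = as^2 + bs + c. Substituting each data point gives a linear system:
  c = -3
  9a + 3b + c = 66
  81a + 9b + c = 528
Solving the system yields a = 6, b = 5, c = -3.
So q(s) = 6s^2 + 5s - 3.
Then q(6) = 243.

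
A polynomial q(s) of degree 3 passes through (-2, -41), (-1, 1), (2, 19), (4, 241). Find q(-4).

Write q(s) = as^3 + bs^2 + cs + d. Substituting each data point gives a linear system:
  -8a + 4b - 2c + d = -41
  -a + b - c + d = 1
  8a + 4b + 2c + d = 19
  64a + 16b + 4c + d = 241
Solving the system yields a = 5, b = -4, c = -5, d = 5.
So q(s) = 5s^3 - 4s^2 - 5s + 5.
Then q(-4) = -359.

-359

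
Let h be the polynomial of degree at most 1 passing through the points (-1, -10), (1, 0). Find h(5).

20

Using the Lagrange interpolation formula with nodes -1, 1:
  L_0(t) = (t - 1) / -2
  L_1(t) = (t + 1) / 2
Then h(t) = -10·L_0(t) + 0·L_1(t).
Expanding and collecting terms gives h(t) = 5t - 5.
Evaluating at t = 5: h(5) = 20.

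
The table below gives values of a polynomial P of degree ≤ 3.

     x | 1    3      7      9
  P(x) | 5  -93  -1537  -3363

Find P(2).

-17

Write P(x) = ax^3 + bx^2 + cx + d. Substituting each data point gives a linear system:
  a + b + c + d = 5
  27a + 9b + 3c + d = -93
  343a + 49b + 7c + d = -1537
  729a + 81b + 9c + d = -3363
Solving the system yields a = -5, b = 3, c = 4, d = 3.
So P(x) = -5x³ + 3x² + 4x + 3.
Then P(2) = -17.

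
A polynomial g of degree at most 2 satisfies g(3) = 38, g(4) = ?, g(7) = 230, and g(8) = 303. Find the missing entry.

71

The 3 known points determine the degree-2 polynomial uniquely.
Write g(s) = as^2 + bs + c. Substituting each data point gives a linear system:
  9a + 3b + c = 38
  49a + 7b + c = 230
  64a + 8b + c = 303
Solving the system yields a = 5, b = -2, c = -1.
So g(s) = 5s^2 - 2s - 1.
Then g(4) = 71.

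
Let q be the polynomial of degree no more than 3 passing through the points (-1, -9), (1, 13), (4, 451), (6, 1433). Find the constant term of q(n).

Write q(n) = an^3 + bn^2 + cn + d. Substituting each data point gives a linear system:
  -a + b - c + d = -9
  a + b + c + d = 13
  64a + 16b + 4c + d = 451
  216a + 36b + 6c + d = 1433
Solving the system yields a = 6, b = 3, c = 5, d = -1.
So q(n) = 6n³ + 3n² + 5n - 1.
The constant term is -1.

-1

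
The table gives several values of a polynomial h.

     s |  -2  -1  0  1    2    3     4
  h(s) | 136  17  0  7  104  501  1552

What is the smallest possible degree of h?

Forward differences of the values at s = -2, -1, 0, 1, 2, 3, 4:
  h  : 136  17  0  7  104  501  1552
  Δ  : -119  -17  7  97  397  1051
  Δ^2: 102  24  90  300  654
  Δ^3: -78  66  210  354
  Δ^4: 144  144  144
  Δ^5: 0  0
  Δ^6: 0
The fourth differences are constant (144) and nonzero, while all higher differences vanish, so the minimal degree is 4.

4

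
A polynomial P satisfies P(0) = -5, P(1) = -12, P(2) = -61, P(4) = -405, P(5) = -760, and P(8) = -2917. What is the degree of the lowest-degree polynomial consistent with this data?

Divided differences on the nodes 0, 1, 2, 4, 5, 8:
  order 0: -5  -12  -61  -405  -760  -2917
  order 1: -7  -49  -172  -355  -719
  order 2: -21  -41  -61  -91
  order 3: -5  -5  -5
  order 4: 0  0
  order 5: 0
The order-3 divided differences are all -5 (nonzero) and every higher order vanishes, so the data lies on a polynomial of degree exactly 3.

3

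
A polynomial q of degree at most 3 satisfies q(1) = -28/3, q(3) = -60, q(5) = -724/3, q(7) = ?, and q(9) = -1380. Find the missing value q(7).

-1948/3

On equispaced nodes a degree-3 polynomial has vanishing fourth forward difference, so
  q(1) - 4·q(3) + 6·q(5) - 4·q(7) + q(9) = 0.
Substituting the known values and solving for q(7):
  -4·q(7) = 7792/3
  q(7) = -1948/3.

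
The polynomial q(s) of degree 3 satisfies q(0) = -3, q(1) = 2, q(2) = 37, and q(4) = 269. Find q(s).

Using the Lagrange interpolation formula with nodes 0, 1, 2, 4:
  L_0(s) = (s - 1)(s - 2)(s - 4) / -8
  L_1(s) = s(s - 2)(s - 4) / 3
  L_2(s) = s(s - 1)(s - 4) / -4
  L_3(s) = s(s - 1)(s - 2) / 24
Then q(s) = -3·L_0(s) + 2·L_1(s) + 37·L_2(s) + 269·L_3(s).
Expanding and collecting terms gives q(s) = 3s^3 + 6s^2 - 4s - 3.
Check: q(2) = 37. ✓

q(s) = 3s^3 + 6s^2 - 4s - 3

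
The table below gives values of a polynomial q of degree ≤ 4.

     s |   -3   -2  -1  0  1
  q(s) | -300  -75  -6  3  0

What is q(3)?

-90

Forward differences of the values at s = -3, -2, -1, 0, 1:
  q  : -300  -75  -6  3  0
  Δ  : 225  69  9  -3
  Δ^2: -156  -60  -12
  Δ^3: 96  48
  Δ^4: -48
The fourth differences are constant, confirming degree 4.
Interpolating (Newton forward form) and evaluating at s = 3 gives q(3) = -90.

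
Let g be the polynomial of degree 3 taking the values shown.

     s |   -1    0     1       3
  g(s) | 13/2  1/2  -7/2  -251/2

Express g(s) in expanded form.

Using the Lagrange interpolation formula with nodes -1, 0, 1, 3:
  L_0(s) = s(s - 1)(s - 3) / -8
  L_1(s) = (s + 1)(s - 1)(s - 3) / 3
  L_2(s) = (s + 1)s(s - 3) / -4
  L_3(s) = (s + 1)s(s - 1) / 24
Then g(s) = 13/2·L_0(s) + 1/2·L_1(s) - 7/2·L_2(s) - 251/2·L_3(s).
Expanding and collecting terms gives g(s) = -5s^3 + s^2 + 1/2.
Check: g(0) = 1/2. ✓

g(s) = -5s^3 + s^2 + 1/2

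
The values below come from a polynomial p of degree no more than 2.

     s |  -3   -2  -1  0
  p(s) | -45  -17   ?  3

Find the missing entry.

On equispaced nodes a degree-2 polynomial has vanishing third forward difference, so
  - p(-3) + 3·p(-2) - 3·p(-1) + p(0) = 0.
Substituting the known values and solving for p(-1):
  -3·p(-1) = 3
  p(-1) = -1.

-1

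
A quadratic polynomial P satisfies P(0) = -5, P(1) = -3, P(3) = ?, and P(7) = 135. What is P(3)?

19

The 3 known points determine the degree-2 polynomial uniquely.
Write P(t) = at^2 + bt + c. Substituting each data point gives a linear system:
  c = -5
  a + b + c = -3
  49a + 7b + c = 135
Solving the system yields a = 3, b = -1, c = -5.
So P(t) = 3t^2 - t - 5.
Then P(3) = 19.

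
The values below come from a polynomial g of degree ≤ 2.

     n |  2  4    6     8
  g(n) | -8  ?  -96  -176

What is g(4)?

-40

The 3 known points determine the degree-2 polynomial uniquely.
Write g(n) = an^2 + bn + c. Substituting each data point gives a linear system:
  4a + 2b + c = -8
  36a + 6b + c = -96
  64a + 8b + c = -176
Solving the system yields a = -3, b = 2, c = 0.
So g(n) = -3n^2 + 2n.
Then g(4) = -40.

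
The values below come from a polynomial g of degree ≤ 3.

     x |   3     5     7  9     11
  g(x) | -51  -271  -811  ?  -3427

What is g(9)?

-1815

The 4 known points determine the degree-3 polynomial uniquely.
Write g(x) = ax^3 + bx^2 + cx + d. Substituting each data point gives a linear system:
  27a + 9b + 3c + d = -51
  125a + 25b + 5c + d = -271
  343a + 49b + 7c + d = -811
  1331a + 121b + 11c + d = -3427
Solving the system yields a = -3, b = 5, c = -3, d = -6.
So g(x) = -3x^3 + 5x^2 - 3x - 6.
Then g(9) = -1815.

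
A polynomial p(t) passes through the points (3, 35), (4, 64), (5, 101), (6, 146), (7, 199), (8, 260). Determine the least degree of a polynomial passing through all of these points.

Forward differences of the values at t = 3, 4, 5, 6, 7, 8:
  p  : 35  64  101  146  199  260
  Δ  : 29  37  45  53  61
  Δ^2: 8  8  8  8
  Δ^3: 0  0  0
  Δ^4: 0  0
  Δ^5: 0
The second differences are constant (8) and nonzero, while all higher differences vanish, so the minimal degree is 2.

2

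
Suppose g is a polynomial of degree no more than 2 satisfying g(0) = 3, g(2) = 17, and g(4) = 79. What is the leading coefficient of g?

Write g(s) = as^2 + bs + c. Substituting each data point gives a linear system:
  c = 3
  4a + 2b + c = 17
  16a + 4b + c = 79
Solving the system yields a = 6, b = -5, c = 3.
So g(s) = 6s² - 5s + 3.
The leading coefficient is 6.

6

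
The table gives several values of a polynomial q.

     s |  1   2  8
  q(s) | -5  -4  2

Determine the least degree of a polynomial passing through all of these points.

1

Divided differences on the nodes 1, 2, 8:
  order 0: -5  -4  2
  order 1: 1  1
  order 2: 0
The order-1 divided differences are all 1 (nonzero) and every higher order vanishes, so the data lies on a polynomial of degree exactly 1.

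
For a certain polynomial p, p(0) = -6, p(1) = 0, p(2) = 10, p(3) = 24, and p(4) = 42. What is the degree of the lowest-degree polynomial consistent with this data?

Forward differences of the values at t = 0, 1, 2, 3, 4:
  p  : -6  0  10  24  42
  Δ  : 6  10  14  18
  Δ^2: 4  4  4
  Δ^3: 0  0
  Δ^4: 0
The second differences are constant (4) and nonzero, while all higher differences vanish, so the minimal degree is 2.

2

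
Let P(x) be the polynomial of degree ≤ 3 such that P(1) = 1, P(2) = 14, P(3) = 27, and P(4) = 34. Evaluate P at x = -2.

Using the Lagrange interpolation formula with nodes 1, 2, 3, 4:
  L_0(x) = (x - 2)(x - 3)(x - 4) / -6
  L_1(x) = (x - 1)(x - 3)(x - 4) / 2
  L_2(x) = (x - 1)(x - 2)(x - 4) / -2
  L_3(x) = (x - 1)(x - 2)(x - 3) / 6
Then P(x) = 1·L_0(x) + 14·L_1(x) + 27·L_2(x) + 34·L_3(x).
Expanding and collecting terms gives P(x) = -x³ + 6x² + 2x - 6.
Evaluating at x = -2: P(-2) = 22.

22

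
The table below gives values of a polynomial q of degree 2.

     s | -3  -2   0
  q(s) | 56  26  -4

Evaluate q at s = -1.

6

Using the Lagrange interpolation formula with nodes -3, -2, 0:
  L_0(s) = (s + 2)s / 3
  L_1(s) = (s + 3)s / -2
  L_2(s) = (s + 3)(s + 2) / 6
Then q(s) = 56·L_0(s) + 26·L_1(s) - 4·L_2(s).
Expanding and collecting terms gives q(s) = 5s^2 - 5s - 4.
Evaluating at s = -1: q(-1) = 6.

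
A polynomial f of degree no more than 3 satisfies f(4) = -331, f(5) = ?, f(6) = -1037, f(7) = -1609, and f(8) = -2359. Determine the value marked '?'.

The 4 known points determine the degree-3 polynomial uniquely.
Write f(n) = an^3 + bn^2 + cn + d. Substituting each data point gives a linear system:
  64a + 16b + 4c + d = -331
  216a + 36b + 6c + d = -1037
  343a + 49b + 7c + d = -1609
  512a + 64b + 8c + d = -2359
Solving the system yields a = -4, b = -5, c = 1, d = 1.
So f(n) = -4n³ - 5n² + n + 1.
Then f(5) = -619.

-619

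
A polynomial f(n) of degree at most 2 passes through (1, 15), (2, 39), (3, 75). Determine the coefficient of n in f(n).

6

Write f(n) = an^2 + bn + c. Substituting each data point gives a linear system:
  a + b + c = 15
  4a + 2b + c = 39
  9a + 3b + c = 75
Solving the system yields a = 6, b = 6, c = 3.
So f(n) = 6n^2 + 6n + 3.
The coefficient of n is 6.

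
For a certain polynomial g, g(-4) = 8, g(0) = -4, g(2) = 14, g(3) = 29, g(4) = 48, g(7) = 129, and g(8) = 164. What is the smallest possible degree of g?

Divided differences on the nodes -4, 0, 2, 3, 4, 7, 8:
  order 0: 8  -4  14  29  48  129  164
  order 1: -3  9  15  19  27  35
  order 2: 2  2  2  2  2
  order 3: 0  0  0  0
  order 4: 0  0  0
  order 5: 0  0
  order 6: 0
The order-2 divided differences are all 2 (nonzero) and every higher order vanishes, so the data lies on a polynomial of degree exactly 2.

2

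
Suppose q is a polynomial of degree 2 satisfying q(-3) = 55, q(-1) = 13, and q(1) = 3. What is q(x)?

Write q(x) = ax^2 + bx + c. Substituting each data point gives a linear system:
  9a - 3b + c = 55
  a - b + c = 13
  a + b + c = 3
Solving the system yields a = 4, b = -5, c = 4.
So q(x) = 4x² - 5x + 4.
Check: q(-3) = 55. ✓

q(x) = 4x^2 - 5x + 4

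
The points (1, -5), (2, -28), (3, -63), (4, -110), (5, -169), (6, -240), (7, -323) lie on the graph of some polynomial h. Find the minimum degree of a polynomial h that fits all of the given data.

Forward differences of the values at u = 1, 2, 3, 4, 5, 6, 7:
  h  : -5  -28  -63  -110  -169  -240  -323
  Δ  : -23  -35  -47  -59  -71  -83
  Δ^2: -12  -12  -12  -12  -12
  Δ^3: 0  0  0  0
  Δ^4: 0  0  0
  Δ^5: 0  0
  Δ^6: 0
The second differences are constant (-12) and nonzero, while all higher differences vanish, so the minimal degree is 2.

2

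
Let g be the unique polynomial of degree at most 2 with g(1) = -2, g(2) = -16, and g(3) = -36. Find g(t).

Using the Lagrange interpolation formula with nodes 1, 2, 3:
  L_0(t) = (t - 2)(t - 3) / 2
  L_1(t) = (t - 1)(t - 3) / -1
  L_2(t) = (t - 1)(t - 2) / 2
Then g(t) = -2·L_0(t) - 16·L_1(t) - 36·L_2(t).
Expanding and collecting terms gives g(t) = -3t² - 5t + 6.
Check: g(1) = -2. ✓

g(t) = -3t^2 - 5t + 6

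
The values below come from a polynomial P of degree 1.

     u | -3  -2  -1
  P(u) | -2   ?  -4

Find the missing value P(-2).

-3

The 2 known points determine the degree-1 polynomial uniquely.
Write P(u) = au + b. Substituting each data point gives a linear system:
  -3a + b = -2
  -a + b = -4
Solving the system yields a = -1, b = -5.
So P(u) = -u - 5.
Then P(-2) = -3.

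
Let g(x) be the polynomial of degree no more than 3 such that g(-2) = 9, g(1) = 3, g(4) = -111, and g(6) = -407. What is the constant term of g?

1

Write g(x) = ax^3 + bx^2 + cx + d. Substituting each data point gives a linear system:
  -8a + 4b - 2c + d = 9
  a + b + c + d = 3
  64a + 16b + 4c + d = -111
  216a + 36b + 6c + d = -407
Solving the system yields a = -2, b = 0, c = 4, d = 1.
So g(x) = -2x³ + 4x + 1.
The constant term is 1.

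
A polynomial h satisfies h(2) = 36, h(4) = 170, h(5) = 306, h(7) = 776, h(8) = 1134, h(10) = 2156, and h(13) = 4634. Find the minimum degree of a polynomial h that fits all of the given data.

3

Divided differences on the nodes 2, 4, 5, 7, 8, 10, 13:
  order 0: 36  170  306  776  1134  2156  4634
  order 1: 67  136  235  358  511  826
  order 2: 23  33  41  51  63
  order 3: 2  2  2  2
  order 4: 0  0  0
  order 5: 0  0
  order 6: 0
The order-3 divided differences are all 2 (nonzero) and every higher order vanishes, so the data lies on a polynomial of degree exactly 3.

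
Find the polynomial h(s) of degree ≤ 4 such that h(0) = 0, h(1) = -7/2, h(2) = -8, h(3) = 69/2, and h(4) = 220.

h(s) = 2s^4 - 4s^3 - (5/2)s^2 + s

Using the Lagrange interpolation formula with nodes 0, 1, 2, 3, 4:
  L_0(s) = (s - 1)(s - 2)(s - 3)(s - 4) / 24
  L_1(s) = s(s - 2)(s - 3)(s - 4) / -6
  L_2(s) = s(s - 1)(s - 3)(s - 4) / 4
  L_3(s) = s(s - 1)(s - 2)(s - 4) / -6
  L_4(s) = s(s - 1)(s - 2)(s - 3) / 24
Then h(s) = 0·L_0(s) - 7/2·L_1(s) - 8·L_2(s) + 69/2·L_3(s) + 220·L_4(s).
Expanding and collecting terms gives h(s) = 2s^4 - 4s^3 - (5/2)s^2 + s.
Check: h(2) = -8. ✓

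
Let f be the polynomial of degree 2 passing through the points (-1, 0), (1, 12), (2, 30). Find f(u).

Using the Lagrange interpolation formula with nodes -1, 1, 2:
  L_0(u) = (u - 1)(u - 2) / 6
  L_1(u) = (u + 1)(u - 2) / -2
  L_2(u) = (u + 1)(u - 1) / 3
Then f(u) = 0·L_0(u) + 12·L_1(u) + 30·L_2(u).
Expanding and collecting terms gives f(u) = 4u^2 + 6u + 2.
Check: f(-1) = 0. ✓

f(u) = 4u^2 + 6u + 2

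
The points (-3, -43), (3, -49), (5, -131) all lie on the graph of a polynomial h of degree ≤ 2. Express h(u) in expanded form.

Using the Lagrange interpolation formula with nodes -3, 3, 5:
  L_0(u) = (u - 3)(u - 5) / 48
  L_1(u) = (u + 3)(u - 5) / -12
  L_2(u) = (u + 3)(u - 3) / 16
Then h(u) = -43·L_0(u) - 49·L_1(u) - 131·L_2(u).
Expanding and collecting terms gives h(u) = -5u^2 - u - 1.
Check: h(3) = -49. ✓

h(u) = -5u^2 - u - 1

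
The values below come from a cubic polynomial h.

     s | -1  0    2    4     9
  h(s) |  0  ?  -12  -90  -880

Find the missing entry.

The 4 known points determine the degree-3 polynomial uniquely.
Write h(s) = as^3 + bs^2 + cs + d. Substituting each data point gives a linear system:
  -a + b - c + d = 0
  8a + 4b + 2c + d = -12
  64a + 16b + 4c + d = -90
  729a + 81b + 9c + d = -880
Solving the system yields a = -1, b = -2, c = 1, d = 2.
So h(s) = -s³ - 2s² + s + 2.
Then h(0) = 2.

2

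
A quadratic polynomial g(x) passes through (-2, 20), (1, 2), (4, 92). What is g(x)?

Write g(x) = ax^2 + bx + c. Substituting each data point gives a linear system:
  4a - 2b + c = 20
  a + b + c = 2
  16a + 4b + c = 92
Solving the system yields a = 6, b = 0, c = -4.
So g(x) = 6x² - 4.
Check: g(4) = 92. ✓

g(x) = 6x^2 - 4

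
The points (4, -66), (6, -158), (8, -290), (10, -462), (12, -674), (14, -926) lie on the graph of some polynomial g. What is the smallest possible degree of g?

Forward differences of the values at t = 4, 6, 8, 10, 12, 14:
  g  : -66  -158  -290  -462  -674  -926
  Δ  : -92  -132  -172  -212  -252
  Δ^2: -40  -40  -40  -40
  Δ^3: 0  0  0
  Δ^4: 0  0
  Δ^5: 0
The second differences are constant (-40) and nonzero, while all higher differences vanish, so the minimal degree is 2.

2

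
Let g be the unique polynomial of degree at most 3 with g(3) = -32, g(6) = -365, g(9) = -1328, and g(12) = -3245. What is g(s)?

g(s) = -2s^3 + s^2 + 6s - 5

Using the Lagrange interpolation formula with nodes 3, 6, 9, 12:
  L_0(s) = (s - 6)(s - 9)(s - 12) / -162
  L_1(s) = (s - 3)(s - 9)(s - 12) / 54
  L_2(s) = (s - 3)(s - 6)(s - 12) / -54
  L_3(s) = (s - 3)(s - 6)(s - 9) / 162
Then g(s) = -32·L_0(s) - 365·L_1(s) - 1328·L_2(s) - 3245·L_3(s).
Expanding and collecting terms gives g(s) = -2s^3 + s^2 + 6s - 5.
Check: g(6) = -365. ✓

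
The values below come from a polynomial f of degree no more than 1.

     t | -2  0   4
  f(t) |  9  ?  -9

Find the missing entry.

3

The 2 known points determine the degree-1 polynomial uniquely.
Write f(t) = at + b. Substituting each data point gives a linear system:
  -2a + b = 9
  4a + b = -9
Solving the system yields a = -3, b = 3.
So f(t) = -3t + 3.
Then f(0) = 3.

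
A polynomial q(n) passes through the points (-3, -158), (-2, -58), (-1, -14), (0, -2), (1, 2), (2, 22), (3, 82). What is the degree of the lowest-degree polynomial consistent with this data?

3

Forward differences of the values at n = -3, -2, -1, 0, 1, 2, 3:
  q  : -158  -58  -14  -2  2  22  82
  Δ  : 100  44  12  4  20  60
  Δ^2: -56  -32  -8  16  40
  Δ^3: 24  24  24  24
  Δ^4: 0  0  0
  Δ^5: 0  0
  Δ^6: 0
The third differences are constant (24) and nonzero, while all higher differences vanish, so the minimal degree is 3.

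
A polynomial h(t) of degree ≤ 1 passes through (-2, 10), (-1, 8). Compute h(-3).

12

Write h(t) = at + b. Substituting each data point gives a linear system:
  -2a + b = 10
  -a + b = 8
Solving the system yields a = -2, b = 6.
So h(t) = -2t + 6.
Then h(-3) = 12.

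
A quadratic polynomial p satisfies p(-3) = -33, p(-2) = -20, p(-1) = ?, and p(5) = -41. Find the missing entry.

-11

The 3 known points determine the degree-2 polynomial uniquely.
Write p(u) = au^2 + bu + c. Substituting each data point gives a linear system:
  9a - 3b + c = -33
  4a - 2b + c = -20
  25a + 5b + c = -41
Solving the system yields a = -2, b = 3, c = -6.
So p(u) = -2u^2 + 3u - 6.
Then p(-1) = -11.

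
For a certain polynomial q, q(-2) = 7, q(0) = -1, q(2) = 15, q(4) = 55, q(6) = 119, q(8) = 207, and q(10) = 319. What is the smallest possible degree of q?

2

Forward differences of the values at x = -2, 0, 2, 4, 6, 8, 10:
  q  : 7  -1  15  55  119  207  319
  Δ  : -8  16  40  64  88  112
  Δ^2: 24  24  24  24  24
  Δ^3: 0  0  0  0
  Δ^4: 0  0  0
  Δ^5: 0  0
  Δ^6: 0
The second differences are constant (24) and nonzero, while all higher differences vanish, so the minimal degree is 2.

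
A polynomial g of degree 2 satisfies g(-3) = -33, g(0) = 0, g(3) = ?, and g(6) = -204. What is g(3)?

-57

On equispaced nodes a degree-2 polynomial has vanishing third forward difference, so
  - g(-3) + 3·g(0) - 3·g(3) + g(6) = 0.
Substituting the known values and solving for g(3):
  -3·g(3) = 171
  g(3) = -57.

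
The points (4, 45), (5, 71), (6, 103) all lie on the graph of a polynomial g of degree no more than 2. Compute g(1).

3

Forward differences of the values at n = 4, 5, 6:
  g  : 45  71  103
  Δ  : 26  32
  Δ^2: 6
The second differences are constant, confirming degree 2.
Interpolating (Newton forward form) and evaluating at n = 1 gives g(1) = 3.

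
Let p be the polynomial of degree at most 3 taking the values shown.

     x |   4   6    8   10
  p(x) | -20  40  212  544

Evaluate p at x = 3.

Forward differences of the values at x = 4, 6, 8, 10:
  p  : -20  40  212  544
  Δ  : 60  172  332
  Δ^2: 112  160
  Δ^3: 48
The third differences are constant, confirming degree 3.
Interpolating (Newton forward form) and evaluating at x = 3 gives p(3) = -23.

-23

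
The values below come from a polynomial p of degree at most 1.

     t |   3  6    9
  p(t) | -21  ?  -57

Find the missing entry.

-39

The 2 known points determine the degree-1 polynomial uniquely.
Write p(t) = at + b. Substituting each data point gives a linear system:
  3a + b = -21
  9a + b = -57
Solving the system yields a = -6, b = -3.
So p(t) = -6t - 3.
Then p(6) = -39.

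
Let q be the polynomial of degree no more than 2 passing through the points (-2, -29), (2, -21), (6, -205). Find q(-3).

-61

Write q(u) = au^2 + bu + c. Substituting each data point gives a linear system:
  4a - 2b + c = -29
  4a + 2b + c = -21
  36a + 6b + c = -205
Solving the system yields a = -6, b = 2, c = -1.
So q(u) = -6u^2 + 2u - 1.
Then q(-3) = -61.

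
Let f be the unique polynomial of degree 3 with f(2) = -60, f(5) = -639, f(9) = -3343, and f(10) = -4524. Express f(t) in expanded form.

f(t) = -4t^3 - 5t^2 - 2t - 4

Using the Lagrange interpolation formula with nodes 2, 5, 9, 10:
  L_0(t) = (t - 5)(t - 9)(t - 10) / -168
  L_1(t) = (t - 2)(t - 9)(t - 10) / 60
  L_2(t) = (t - 2)(t - 5)(t - 10) / -28
  L_3(t) = (t - 2)(t - 5)(t - 9) / 40
Then f(t) = -60·L_0(t) - 639·L_1(t) - 3343·L_2(t) - 4524·L_3(t).
Expanding and collecting terms gives f(t) = -4t^3 - 5t^2 - 2t - 4.
Check: f(9) = -3343. ✓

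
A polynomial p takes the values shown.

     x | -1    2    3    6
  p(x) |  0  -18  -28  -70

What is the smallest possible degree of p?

Divided differences on the nodes -1, 2, 3, 6:
  order 0: 0  -18  -28  -70
  order 1: -6  -10  -14
  order 2: -1  -1
  order 3: 0
The order-2 divided differences are all -1 (nonzero) and every higher order vanishes, so the data lies on a polynomial of degree exactly 2.

2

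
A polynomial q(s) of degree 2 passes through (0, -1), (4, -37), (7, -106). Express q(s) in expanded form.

q(s) = -2s^2 - s - 1

Using the Lagrange interpolation formula with nodes 0, 4, 7:
  L_0(s) = (s - 4)(s - 7) / 28
  L_1(s) = s(s - 7) / -12
  L_2(s) = s(s - 4) / 21
Then q(s) = -1·L_0(s) - 37·L_1(s) - 106·L_2(s).
Expanding and collecting terms gives q(s) = -2s² - s - 1.
Check: q(7) = -106. ✓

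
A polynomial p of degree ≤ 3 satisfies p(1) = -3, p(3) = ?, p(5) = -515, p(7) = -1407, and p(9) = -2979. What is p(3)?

The 4 known points determine the degree-3 polynomial uniquely.
Write p(n) = an^3 + bn^2 + cn + d. Substituting each data point gives a linear system:
  a + b + c + d = -3
  125a + 25b + 5c + d = -515
  343a + 49b + 7c + d = -1407
  729a + 81b + 9c + d = -2979
Solving the system yields a = -4, b = -1, c = 2, d = 0.
So p(n) = -4n^3 - n^2 + 2n.
Then p(3) = -111.

-111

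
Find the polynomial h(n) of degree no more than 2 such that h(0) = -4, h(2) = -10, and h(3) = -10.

h(n) = n^2 - 5n - 4

Using the Lagrange interpolation formula with nodes 0, 2, 3:
  L_0(n) = (n - 2)(n - 3) / 6
  L_1(n) = n(n - 3) / -2
  L_2(n) = n(n - 2) / 3
Then h(n) = -4·L_0(n) - 10·L_1(n) - 10·L_2(n).
Expanding and collecting terms gives h(n) = n² - 5n - 4.
Check: h(3) = -10. ✓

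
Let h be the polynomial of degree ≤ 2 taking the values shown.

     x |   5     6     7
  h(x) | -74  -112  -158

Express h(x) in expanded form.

h(x) = -4x^2 + 6x - 4

Using the Lagrange interpolation formula with nodes 5, 6, 7:
  L_0(x) = (x - 6)(x - 7) / 2
  L_1(x) = (x - 5)(x - 7) / -1
  L_2(x) = (x - 5)(x - 6) / 2
Then h(x) = -74·L_0(x) - 112·L_1(x) - 158·L_2(x).
Expanding and collecting terms gives h(x) = -4x² + 6x - 4.
Check: h(6) = -112. ✓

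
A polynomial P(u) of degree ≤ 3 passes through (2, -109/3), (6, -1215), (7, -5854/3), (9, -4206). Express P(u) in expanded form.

P(u) = -6u^3 + (5/3)u^2 + 4u - 3

Using the Lagrange interpolation formula with nodes 2, 6, 7, 9:
  L_0(u) = (u - 6)(u - 7)(u - 9) / -140
  L_1(u) = (u - 2)(u - 7)(u - 9) / 12
  L_2(u) = (u - 2)(u - 6)(u - 9) / -10
  L_3(u) = (u - 2)(u - 6)(u - 7) / 42
Then P(u) = -109/3·L_0(u) - 1215·L_1(u) - 5854/3·L_2(u) - 4206·L_3(u).
Expanding and collecting terms gives P(u) = -6u³ + (5/3)u² + 4u - 3.
Check: P(9) = -4206. ✓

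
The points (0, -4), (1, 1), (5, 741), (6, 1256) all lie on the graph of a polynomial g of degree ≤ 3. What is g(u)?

Write g(u) = au^3 + bu^2 + cu + d. Substituting each data point gives a linear system:
  d = -4
  a + b + c + d = 1
  125a + 25b + 5c + d = 741
  216a + 36b + 6c + d = 1256
Solving the system yields a = 5, b = 6, c = -6, d = -4.
So g(u) = 5u^3 + 6u^2 - 6u - 4.
Check: g(5) = 741. ✓

g(u) = 5u^3 + 6u^2 - 6u - 4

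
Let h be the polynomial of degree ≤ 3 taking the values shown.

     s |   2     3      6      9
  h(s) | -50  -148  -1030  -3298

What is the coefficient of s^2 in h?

Write h(s) = as^3 + bs^2 + cs + d. Substituting each data point gives a linear system:
  8a + 4b + 2c + d = -50
  27a + 9b + 3c + d = -148
  216a + 36b + 6c + d = -1030
  729a + 81b + 9c + d = -3298
Solving the system yields a = -4, b = -5, c = 3, d = -4.
So h(s) = -4s^3 - 5s^2 + 3s - 4.
The coefficient of s^2 is -5.

-5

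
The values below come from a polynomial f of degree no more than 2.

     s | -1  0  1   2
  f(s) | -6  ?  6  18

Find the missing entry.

-2

On equispaced nodes a degree-2 polynomial has vanishing third forward difference, so
  - f(-1) + 3·f(0) - 3·f(1) + f(2) = 0.
Substituting the known values and solving for f(0):
  3·f(0) = -6
  f(0) = -2.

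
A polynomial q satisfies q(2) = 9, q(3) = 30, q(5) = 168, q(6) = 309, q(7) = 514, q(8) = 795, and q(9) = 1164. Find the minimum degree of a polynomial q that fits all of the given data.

Divided differences on the nodes 2, 3, 5, 6, 7, 8, 9:
  order 0: 9  30  168  309  514  795  1164
  order 1: 21  69  141  205  281  369
  order 2: 16  24  32  38  44
  order 3: 2  2  2  2
  order 4: 0  0  0
  order 5: 0  0
  order 6: 0
The order-3 divided differences are all 2 (nonzero) and every higher order vanishes, so the data lies on a polynomial of degree exactly 3.

3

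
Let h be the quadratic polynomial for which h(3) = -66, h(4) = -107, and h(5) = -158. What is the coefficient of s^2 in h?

-5

Write h(s) = as^2 + bs + c. Substituting each data point gives a linear system:
  9a + 3b + c = -66
  16a + 4b + c = -107
  25a + 5b + c = -158
Solving the system yields a = -5, b = -6, c = -3.
So h(s) = -5s² - 6s - 3.
The leading coefficient is -5.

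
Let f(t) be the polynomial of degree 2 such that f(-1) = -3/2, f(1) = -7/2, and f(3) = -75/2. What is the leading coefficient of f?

Write f(t) = at^2 + bt + c. Substituting each data point gives a linear system:
  a - b + c = -3/2
  a + b + c = -7/2
  9a + 3b + c = -75/2
Solving the system yields a = -4, b = -1, c = 3/2.
So f(t) = -4t^2 - t + 3/2.
The leading coefficient is -4.

-4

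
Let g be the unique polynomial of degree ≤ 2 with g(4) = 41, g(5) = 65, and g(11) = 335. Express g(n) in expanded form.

Write g(n) = an^2 + bn + c. Substituting each data point gives a linear system:
  16a + 4b + c = 41
  25a + 5b + c = 65
  121a + 11b + c = 335
Solving the system yields a = 3, b = -3, c = 5.
So g(n) = 3n^2 - 3n + 5.
Check: g(5) = 65. ✓

g(n) = 3n^2 - 3n + 5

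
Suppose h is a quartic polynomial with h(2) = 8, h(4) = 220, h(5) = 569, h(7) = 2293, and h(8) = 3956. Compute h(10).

9784

Using the Lagrange interpolation formula with nodes 2, 4, 5, 7, 8:
  L_0(u) = (u - 4)(u - 5)(u - 7)(u - 8) / 180
  L_1(u) = (u - 2)(u - 5)(u - 7)(u - 8) / -24
  L_2(u) = (u - 2)(u - 4)(u - 7)(u - 8) / 18
  L_3(u) = (u - 2)(u - 4)(u - 5)(u - 8) / -30
  L_4(u) = (u - 2)(u - 4)(u - 5)(u - 7) / 72
Then h(u) = 8·L_0(u) + 220·L_1(u) + 569·L_2(u) + 2293·L_3(u) + 3956·L_4(u).
Expanding and collecting terms gives h(u) = u⁴ - 2u² - 2u + 4.
Evaluating at u = 10: h(10) = 9784.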